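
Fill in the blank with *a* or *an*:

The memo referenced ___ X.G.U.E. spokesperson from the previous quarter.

The indefinite article is chosen by the initial *sound* of the following word, not its spelling.
The initialism *X.G.U.E.* is read letter by letter; the first letter, X, is pronounced /ɛks/, which begins with a vowel sound.
So the article is *an*: The memo referenced an X.G.U.E. spokesperson from the previous quarter.

an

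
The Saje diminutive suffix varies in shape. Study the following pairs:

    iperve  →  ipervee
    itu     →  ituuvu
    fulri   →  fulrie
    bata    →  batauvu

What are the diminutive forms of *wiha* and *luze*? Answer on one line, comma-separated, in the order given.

The suffix is conditioned by the last vowel: -e when the last vowel of the stem is a front vowel (*iperve*, *fulri*); -uvu when the last vowel of the stem is a back vowel (*itu*, *bata*).
*wiha*: last vowel = /a/, a back vowel → -uvu → *wihauvu*.
*luze*: last vowel = /e/, a front vowel → -e → *luzee*.

wihauvu, luzee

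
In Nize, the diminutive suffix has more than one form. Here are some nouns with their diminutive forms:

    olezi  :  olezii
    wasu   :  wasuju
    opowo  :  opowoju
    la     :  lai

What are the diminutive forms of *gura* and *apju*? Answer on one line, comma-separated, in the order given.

The alternation tracks the last vowel of the stem — -ju when the last vowel of the stem is a rounded vowel (*wasu*, *opowo*); -i when the last vowel of the stem is an unrounded vowel (*olezi*, *la*).
*gura*: last vowel = /a/, an unrounded vowel → -i → *gurai*.
*apju*: last vowel = /u/, a rounded vowel → -ju → *apjuju*.

gurai, apjuju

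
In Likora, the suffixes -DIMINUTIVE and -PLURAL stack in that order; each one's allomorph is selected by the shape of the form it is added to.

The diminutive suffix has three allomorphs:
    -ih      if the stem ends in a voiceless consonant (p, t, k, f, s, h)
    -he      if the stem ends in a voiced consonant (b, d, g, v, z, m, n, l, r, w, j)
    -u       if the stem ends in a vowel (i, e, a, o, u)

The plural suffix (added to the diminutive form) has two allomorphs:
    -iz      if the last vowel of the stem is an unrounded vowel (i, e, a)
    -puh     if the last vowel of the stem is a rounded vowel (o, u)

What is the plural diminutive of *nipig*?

nipigheiz

*nipig*: final sound = /g/, a voiced consonant → -he → *nipighe*.
The last vowel of the diminutive form *nipighe* is /e/, which is an unrounded vowel, so the plural suffix is -iz, giving *nipigheiz*.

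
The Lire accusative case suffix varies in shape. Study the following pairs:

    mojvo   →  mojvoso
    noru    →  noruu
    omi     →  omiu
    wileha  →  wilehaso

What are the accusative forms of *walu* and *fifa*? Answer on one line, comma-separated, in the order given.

The pattern is height harmony: -u when the last vowel of the stem is a high vowel (*noru*, *omi*); -so when the last vowel of the stem is a non-high vowel (*mojvo*, *wileha*).
*walu*: last vowel = /u/, a high vowel → -u → *waluu*.
The last vowel of *fifa* is /a/, which is a non-high vowel, so the suffix is -so, giving *fifaso*.

waluu, fifaso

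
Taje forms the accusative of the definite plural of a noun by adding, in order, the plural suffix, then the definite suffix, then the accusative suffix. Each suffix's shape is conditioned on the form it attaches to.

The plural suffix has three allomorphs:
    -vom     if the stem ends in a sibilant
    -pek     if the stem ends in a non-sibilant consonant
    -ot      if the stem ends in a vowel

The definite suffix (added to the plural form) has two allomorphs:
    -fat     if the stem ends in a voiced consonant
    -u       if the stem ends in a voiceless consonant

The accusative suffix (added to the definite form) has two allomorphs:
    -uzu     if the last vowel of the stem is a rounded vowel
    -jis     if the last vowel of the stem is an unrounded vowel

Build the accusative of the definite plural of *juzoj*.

juzojpekuuzu

Since the final sound of *juzoj* is /j/ (a non-sibilant consonant), it takes -pek, giving *juzojpek*.
The plural form *juzojpek* — final consonant /k/ (voiceless) → -u → *juzojpeku*.
The definite form *juzojpeku*: last vowel = /u/, a rounded vowel → -uzu → *juzojpekuuzu*.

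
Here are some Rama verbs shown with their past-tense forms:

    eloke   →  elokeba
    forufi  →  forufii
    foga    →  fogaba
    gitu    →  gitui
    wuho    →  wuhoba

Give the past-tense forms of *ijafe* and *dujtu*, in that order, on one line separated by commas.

ijafeba, dujtui

Looking at the last vowel of each stem: -i when the last vowel of the stem is a high vowel (*forufi*, *gitu*); -ba when the last vowel of the stem is a non-high vowel (*eloke*, *foga*, *wuho*).
*ijafe* — last vowel /e/ (a non-high vowel) → -ba → *ijafeba*.
*dujtu* — last vowel /u/ (a high vowel) → -i → *dujtui*.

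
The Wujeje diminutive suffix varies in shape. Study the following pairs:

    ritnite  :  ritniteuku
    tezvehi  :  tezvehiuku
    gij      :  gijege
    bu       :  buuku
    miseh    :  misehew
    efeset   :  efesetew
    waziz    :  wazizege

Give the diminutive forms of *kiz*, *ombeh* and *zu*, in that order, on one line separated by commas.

kizege, ombehew, zuuku

The pattern is voicing of the final sound: -ew when the stem ends in a voiceless consonant (*miseh*, *efeset*); -ege when the stem ends in a voiced consonant (*gij*, *waziz*); -uku when the stem ends in a vowel (*ritnite*, *tezvehi*, *bu*).
Since the final sound of *kiz* is /z/ (a voiced consonant), it takes -ege, giving *kizege*.
Since the final sound of *ombeh* is /h/ (a voiceless consonant), it takes -ew, giving *ombehew*.
Since the final sound of *zu* is /u/ (a vowel), it takes -uku, giving *zuuku*.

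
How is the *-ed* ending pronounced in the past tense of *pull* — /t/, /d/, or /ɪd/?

The stem *pull* ends in a voiced sound other than /d/.
The -ed suffix is realized as /ɪd/ after /t, d/; as /t/ after other voiceless consonants; and as /d/ after other voiced sounds.
So -ed on *pull* is pronounced /d/.

/d/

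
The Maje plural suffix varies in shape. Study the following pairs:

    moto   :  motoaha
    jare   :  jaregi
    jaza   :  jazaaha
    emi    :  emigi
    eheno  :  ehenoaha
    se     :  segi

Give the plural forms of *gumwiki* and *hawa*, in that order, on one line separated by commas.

gumwikigi, hawaaha

Looking at the last vowel of each stem: -gi when the last vowel of the stem is a front vowel (*jare*, *emi*, *se*); -aha when the last vowel of the stem is a back vowel (*moto*, *jaza*, *eheno*).
*gumwiki*: last vowel = /i/, a front vowel → -gi → *gumwikigi*.
*hawa*: last vowel = /a/, a back vowel → -aha → *hawaaha*.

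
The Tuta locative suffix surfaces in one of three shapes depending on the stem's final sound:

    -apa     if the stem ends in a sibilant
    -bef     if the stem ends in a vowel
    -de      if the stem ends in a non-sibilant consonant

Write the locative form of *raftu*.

Since the final sound of *raftu* is /u/ (a vowel), it takes -bef, giving *raftubef*.

raftubef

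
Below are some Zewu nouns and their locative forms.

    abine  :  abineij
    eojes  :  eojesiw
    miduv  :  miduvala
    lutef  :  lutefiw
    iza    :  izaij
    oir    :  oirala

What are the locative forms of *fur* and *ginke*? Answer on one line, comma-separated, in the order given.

The alternation tracks the final sound of the stem — -iw when the stem ends in a voiceless consonant (*eojes*, *lutef*); -ala when the stem ends in a voiced consonant (*miduv*, *oir*); -ij when the stem ends in a vowel (*abine*, *iza*).
*fur* — final sound /r/ (a voiced consonant) → -ala → *furala*.
*ginke*: final sound = /e/, a vowel → -ij → *ginkeij*.

furala, ginkeij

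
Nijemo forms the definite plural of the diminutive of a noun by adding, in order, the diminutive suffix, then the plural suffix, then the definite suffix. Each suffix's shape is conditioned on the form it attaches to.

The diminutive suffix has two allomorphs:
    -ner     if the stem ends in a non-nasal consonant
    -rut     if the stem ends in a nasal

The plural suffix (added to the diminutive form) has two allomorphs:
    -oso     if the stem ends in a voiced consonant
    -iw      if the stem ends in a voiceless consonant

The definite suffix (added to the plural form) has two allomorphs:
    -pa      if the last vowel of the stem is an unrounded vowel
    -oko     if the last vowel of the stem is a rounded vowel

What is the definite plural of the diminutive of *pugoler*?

pugolernerosooko

*pugoler*: final consonant = /r/, non-nasal → -ner → *pugolerner*.
Since the final consonant of the diminutive form *pugolerner* is /r/ (voiced), it takes -oso, giving *pugolerneroso*.
Since the last vowel of the plural form *pugolerneroso* is /o/ (a rounded vowel), it takes -oko, giving *pugolernerosooko*.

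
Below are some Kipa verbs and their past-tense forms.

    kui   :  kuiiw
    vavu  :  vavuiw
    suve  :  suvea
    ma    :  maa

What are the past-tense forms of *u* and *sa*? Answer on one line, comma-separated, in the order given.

The suffix is conditioned by the last vowel: -iw when the last vowel of the stem is a high vowel (*kui*, *vavu*); -a when the last vowel of the stem is a non-high vowel (*suve*, *ma*).
*u* — last vowel /u/ (a high vowel) → -iw → *uiw*.
The last vowel of *sa* is /a/, which is a non-high vowel, so the suffix is -a, giving *saa*.

uiw, saa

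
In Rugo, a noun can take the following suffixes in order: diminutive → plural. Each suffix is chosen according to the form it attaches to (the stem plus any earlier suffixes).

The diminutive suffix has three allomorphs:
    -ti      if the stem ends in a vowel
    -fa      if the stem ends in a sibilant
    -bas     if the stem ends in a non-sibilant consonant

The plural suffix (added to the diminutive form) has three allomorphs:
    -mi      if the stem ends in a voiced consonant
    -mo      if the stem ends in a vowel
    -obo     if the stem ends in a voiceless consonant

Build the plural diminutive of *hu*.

*hu*: final sound = /u/, a vowel → -ti → *huti*.
The diminutive form *huti* — final sound /i/ (a vowel) → -mo → *hutimo*.

hutimo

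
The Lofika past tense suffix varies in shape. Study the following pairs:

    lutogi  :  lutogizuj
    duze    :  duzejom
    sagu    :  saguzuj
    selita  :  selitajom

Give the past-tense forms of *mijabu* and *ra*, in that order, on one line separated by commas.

mijabuzuj, rajom

The pattern is height harmony: -zuj when the last vowel of the stem is a high vowel (*lutogi*, *sagu*); -jom when the last vowel of the stem is a non-high vowel (*duze*, *selita*).
*mijabu* — last vowel /u/ (a high vowel) → -zuj → *mijabuzuj*.
*ra* — last vowel /a/ (a non-high vowel) → -jom → *rajom*.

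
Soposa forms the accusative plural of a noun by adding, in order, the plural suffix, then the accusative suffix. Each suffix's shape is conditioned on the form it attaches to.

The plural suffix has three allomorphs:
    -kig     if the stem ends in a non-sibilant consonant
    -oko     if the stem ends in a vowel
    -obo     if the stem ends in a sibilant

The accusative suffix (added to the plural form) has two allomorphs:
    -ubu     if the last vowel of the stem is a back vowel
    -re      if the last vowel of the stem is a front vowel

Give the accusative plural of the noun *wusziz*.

*wusziz* — final sound /z/ (a sibilant) → -obo → *wuszizobo*.
Since the last vowel of the plural form *wuszizobo* is /o/ (a back vowel), it takes -ubu, giving *wuszizoboubu*.

wuszizoboubu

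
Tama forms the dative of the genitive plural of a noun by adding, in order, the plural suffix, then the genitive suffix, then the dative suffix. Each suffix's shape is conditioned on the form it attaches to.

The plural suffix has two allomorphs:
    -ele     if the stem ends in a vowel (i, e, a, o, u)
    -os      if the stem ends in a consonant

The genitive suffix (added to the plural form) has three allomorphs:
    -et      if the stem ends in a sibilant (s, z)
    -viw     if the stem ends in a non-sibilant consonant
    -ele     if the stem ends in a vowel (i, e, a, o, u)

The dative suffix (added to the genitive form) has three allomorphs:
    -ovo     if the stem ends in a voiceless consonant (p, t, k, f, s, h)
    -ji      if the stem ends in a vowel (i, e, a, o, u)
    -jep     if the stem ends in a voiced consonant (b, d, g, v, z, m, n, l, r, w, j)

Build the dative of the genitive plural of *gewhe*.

gewheeleeleji

*gewhe* — final sound /e/ (a vowel) → -ele → *gewheele*.
Since the final sound of the plural form *gewheele* is /e/ (a vowel), it takes -ele, giving *gewheeleele*.
The final sound of the genitive form *gewheeleele* is /e/, which is a vowel, so the dative suffix is -ji, giving *gewheeleeleji*.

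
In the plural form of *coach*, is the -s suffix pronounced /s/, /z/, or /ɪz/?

The stem *coach* ends in a sibilant (/s, z, ʃ, ʒ, tʃ, dʒ/).
The plural suffix surfaces as /ɪz/ after sibilants, /s/ after other voiceless consonants, and /z/ after other voiced sounds.
So the plural -s on *coach* is pronounced /ɪz/.

/ɪz/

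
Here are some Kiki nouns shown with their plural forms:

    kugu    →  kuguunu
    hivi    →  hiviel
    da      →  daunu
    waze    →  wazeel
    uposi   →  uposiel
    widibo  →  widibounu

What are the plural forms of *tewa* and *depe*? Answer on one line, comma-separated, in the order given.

tewaunu, depeel

The pattern is front/back vowel harmony: -el when the last vowel of the stem is a front vowel (*hivi*, *waze*, *uposi*); -unu when the last vowel of the stem is a back vowel (*kugu*, *da*, *widibo*).
*tewa*: last vowel = /a/, a back vowel → -unu → *tewaunu*.
*depe* — last vowel /e/ (a front vowel) → -el → *depeel*.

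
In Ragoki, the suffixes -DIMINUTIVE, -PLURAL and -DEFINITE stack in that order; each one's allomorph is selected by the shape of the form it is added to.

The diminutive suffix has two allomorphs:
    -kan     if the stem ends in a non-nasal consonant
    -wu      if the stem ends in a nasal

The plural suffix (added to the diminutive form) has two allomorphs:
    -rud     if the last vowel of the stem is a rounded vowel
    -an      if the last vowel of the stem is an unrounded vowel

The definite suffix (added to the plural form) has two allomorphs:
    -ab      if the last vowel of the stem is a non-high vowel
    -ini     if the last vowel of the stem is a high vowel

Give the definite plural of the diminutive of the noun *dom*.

*dom* — final consonant /m/ (a nasal) → -wu → *domwu*.
The last vowel of the diminutive form *domwu* is /u/, which is a rounded vowel, so the plural suffix is -rud, giving *domwurud*.
Since the last vowel of the plural form *domwurud* is /u/ (a high vowel), it takes -ini, giving *domwurudini*.

domwurudini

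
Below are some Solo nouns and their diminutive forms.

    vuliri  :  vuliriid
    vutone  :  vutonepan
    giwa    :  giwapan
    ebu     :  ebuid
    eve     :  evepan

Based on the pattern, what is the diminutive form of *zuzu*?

zuzuid

Looking at the last vowel of each stem: -id when the last vowel of the stem is a high vowel (*vuliri*, *ebu*); -pan when the last vowel of the stem is a non-high vowel (*vutone*, *giwa*, *eve*).
*zuzu* — last vowel /u/ (a high vowel) → -id → *zuzuid*.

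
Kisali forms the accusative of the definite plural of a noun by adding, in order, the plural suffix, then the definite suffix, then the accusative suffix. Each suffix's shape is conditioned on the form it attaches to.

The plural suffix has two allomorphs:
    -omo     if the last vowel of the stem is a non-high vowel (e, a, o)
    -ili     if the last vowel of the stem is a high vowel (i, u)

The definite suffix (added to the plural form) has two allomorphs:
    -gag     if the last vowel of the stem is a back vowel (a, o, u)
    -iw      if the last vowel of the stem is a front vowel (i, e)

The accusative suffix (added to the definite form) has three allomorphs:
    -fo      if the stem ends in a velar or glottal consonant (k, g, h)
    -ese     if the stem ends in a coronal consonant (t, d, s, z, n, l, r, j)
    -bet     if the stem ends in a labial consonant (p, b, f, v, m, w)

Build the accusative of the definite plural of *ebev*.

*ebev*: last vowel = /e/, a non-high vowel → -omo → *ebevomo*.
The last vowel of the plural form *ebevomo* is /o/, which is a back vowel, so the definite suffix is -gag, giving *ebevomogag*.
The definite form *ebevomogag*: final consonant = /g/, velar/glottal → -fo → *ebevomogagfo*.

ebevomogagfo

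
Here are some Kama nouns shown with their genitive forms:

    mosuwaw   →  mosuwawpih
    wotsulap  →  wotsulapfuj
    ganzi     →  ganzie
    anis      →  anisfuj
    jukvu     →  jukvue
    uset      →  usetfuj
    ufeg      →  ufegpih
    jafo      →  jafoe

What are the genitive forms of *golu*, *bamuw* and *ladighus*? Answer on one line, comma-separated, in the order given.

golue, bamuwpih, ladighusfuj

The alternation tracks the final sound of the stem — -fuj when the stem ends in a voiceless consonant (*wotsulap*, *anis*, *uset*); -pih when the stem ends in a voiced consonant (*mosuwaw*, *ufeg*); -e when the stem ends in a vowel (*ganzi*, *jukvu*, *jafo*).
*golu* — final sound /u/ (a vowel) → -e → *golue*.
Since the final sound of *bamuw* is /w/ (a voiced consonant), it takes -pih, giving *bamuwpih*.
The final sound of *ladighus* is /s/, which is a voiceless consonant, so the suffix is -fuj, giving *ladighusfuj*.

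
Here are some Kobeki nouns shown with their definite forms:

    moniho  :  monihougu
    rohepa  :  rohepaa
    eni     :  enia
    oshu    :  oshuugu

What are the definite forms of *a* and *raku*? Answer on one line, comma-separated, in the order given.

aa, rakuugu

The suffix is conditioned by the last vowel: -ugu when the last vowel of the stem is a rounded vowel (*moniho*, *oshu*); -a when the last vowel of the stem is an unrounded vowel (*rohepa*, *eni*).
*a*: last vowel = /a/, an unrounded vowel → -a → *aa*.
Since the last vowel of *raku* is /u/ (a rounded vowel), it takes -ugu, giving *rakuugu*.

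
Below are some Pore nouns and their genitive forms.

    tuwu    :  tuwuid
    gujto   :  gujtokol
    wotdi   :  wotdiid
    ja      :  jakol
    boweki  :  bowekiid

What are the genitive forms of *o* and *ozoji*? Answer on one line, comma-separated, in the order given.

The suffix is conditioned by the last vowel: -id when the last vowel of the stem is a high vowel (*tuwu*, *wotdi*, *boweki*); -kol when the last vowel of the stem is a non-high vowel (*gujto*, *ja*).
The last vowel of *o* is /o/, which is a non-high vowel, so the suffix is -kol, giving *okol*.
*ozoji* — last vowel /i/ (a high vowel) → -id → *ozojiid*.

okol, ozojiid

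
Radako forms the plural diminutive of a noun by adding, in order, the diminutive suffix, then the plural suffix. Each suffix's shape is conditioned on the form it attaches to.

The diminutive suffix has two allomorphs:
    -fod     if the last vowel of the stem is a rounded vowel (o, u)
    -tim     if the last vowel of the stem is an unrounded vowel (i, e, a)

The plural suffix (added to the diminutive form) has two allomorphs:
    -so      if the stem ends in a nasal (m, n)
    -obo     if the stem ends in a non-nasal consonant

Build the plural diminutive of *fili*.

filitimso

The last vowel of *fili* is /i/, which is an unrounded vowel, so the diminutive suffix is -tim, giving *filitim*.
The diminutive form *filitim* — final consonant /m/ (a nasal) → -so → *filitimso*.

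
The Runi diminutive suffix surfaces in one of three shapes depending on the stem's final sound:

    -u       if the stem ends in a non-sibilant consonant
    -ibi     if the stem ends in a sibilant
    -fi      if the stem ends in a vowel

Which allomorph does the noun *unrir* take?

*unrir* — final sound /r/ (a non-sibilant consonant) → -u.

-u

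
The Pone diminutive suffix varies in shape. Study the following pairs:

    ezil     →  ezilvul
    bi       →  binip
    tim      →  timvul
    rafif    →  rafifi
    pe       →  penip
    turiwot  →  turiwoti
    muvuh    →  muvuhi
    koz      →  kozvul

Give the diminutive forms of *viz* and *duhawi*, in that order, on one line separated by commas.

vizvul, duhawinip

Looking at the final sound of each stem: -i when the stem ends in a voiceless consonant (*rafif*, *turiwot*, *muvuh*); -vul when the stem ends in a voiced consonant (*ezil*, *tim*, *koz*); -nip when the stem ends in a vowel (*bi*, *pe*).
*viz* — final sound /z/ (a voiced consonant) → -vul → *vizvul*.
*duhawi*: final sound = /i/, a vowel → -nip → *duhawinip*.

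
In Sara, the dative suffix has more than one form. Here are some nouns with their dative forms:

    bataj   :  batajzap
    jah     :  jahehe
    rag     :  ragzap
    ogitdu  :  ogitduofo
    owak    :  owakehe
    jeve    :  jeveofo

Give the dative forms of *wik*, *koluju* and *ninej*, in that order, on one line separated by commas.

The pattern is voicing of the final sound: -ehe when the stem ends in a voiceless consonant (*jah*, *owak*); -zap when the stem ends in a voiced consonant (*bataj*, *rag*); -ofo when the stem ends in a vowel (*ogitdu*, *jeve*).
*wik*: final sound = /k/, a voiceless consonant → -ehe → *wikehe*.
*koluju* — final sound /u/ (a vowel) → -ofo → *kolujuofo*.
*ninej*: final sound = /j/, a voiced consonant → -zap → *ninejzap*.

wikehe, kolujuofo, ninejzap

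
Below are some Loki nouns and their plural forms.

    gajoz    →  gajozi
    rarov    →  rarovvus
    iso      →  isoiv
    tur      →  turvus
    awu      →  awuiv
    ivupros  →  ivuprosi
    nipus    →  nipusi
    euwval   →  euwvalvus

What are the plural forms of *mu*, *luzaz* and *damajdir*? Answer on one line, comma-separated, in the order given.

The alternation tracks the final sound of the stem — -i when the stem ends in a sibilant (*gajoz*, *ivupros*, *nipus*); -vus when the stem ends in a non-sibilant consonant (*rarov*, *tur*, *euwval*); -iv when the stem ends in a vowel (*iso*, *awu*).
*mu* — final sound /u/ (a vowel) → -iv → *muiv*.
*luzaz*: final sound = /z/, a sibilant → -i → *luzazi*.
The final sound of *damajdir* is /r/, which is a non-sibilant consonant, so the suffix is -vus, giving *damajdirvus*.

muiv, luzazi, damajdirvus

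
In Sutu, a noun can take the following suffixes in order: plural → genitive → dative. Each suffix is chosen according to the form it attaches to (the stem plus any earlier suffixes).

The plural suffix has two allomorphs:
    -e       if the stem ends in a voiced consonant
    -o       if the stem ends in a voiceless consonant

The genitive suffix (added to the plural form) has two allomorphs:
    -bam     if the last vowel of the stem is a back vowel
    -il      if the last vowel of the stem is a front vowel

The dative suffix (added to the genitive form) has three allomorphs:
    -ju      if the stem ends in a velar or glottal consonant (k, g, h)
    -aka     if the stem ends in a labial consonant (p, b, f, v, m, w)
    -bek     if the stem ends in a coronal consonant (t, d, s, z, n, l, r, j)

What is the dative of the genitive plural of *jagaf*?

The final consonant of *jagaf* is /f/, which is voiceless, so the plural suffix is -o, giving *jagafo*.
Since the last vowel of the plural form *jagafo* is /o/ (a back vowel), it takes -bam, giving *jagafobam*.
The final consonant of the genitive form *jagafobam* is /m/, which is labial, so the dative suffix is -aka, giving *jagafobamaka*.

jagafobamaka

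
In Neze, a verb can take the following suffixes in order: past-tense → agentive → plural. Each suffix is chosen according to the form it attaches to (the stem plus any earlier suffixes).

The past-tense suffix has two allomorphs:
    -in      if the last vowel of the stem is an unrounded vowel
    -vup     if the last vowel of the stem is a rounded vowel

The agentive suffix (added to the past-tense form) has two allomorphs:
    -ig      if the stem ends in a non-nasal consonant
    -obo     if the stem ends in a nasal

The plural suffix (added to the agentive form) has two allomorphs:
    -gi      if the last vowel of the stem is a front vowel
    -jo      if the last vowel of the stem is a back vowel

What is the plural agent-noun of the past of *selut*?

selutvupiggi

*selut*: last vowel = /u/, a rounded vowel → -vup → *selutvup*.
The past-tense form *selutvup* — final consonant /p/ (non-nasal) → -ig → *selutvupig*.
The agentive form *selutvupig*: last vowel = /i/, a front vowel → -gi → *selutvupiggi*.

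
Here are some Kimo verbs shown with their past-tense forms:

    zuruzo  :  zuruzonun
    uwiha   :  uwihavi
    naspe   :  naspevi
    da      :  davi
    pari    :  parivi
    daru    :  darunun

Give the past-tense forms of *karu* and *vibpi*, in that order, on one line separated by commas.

karunun, vibpivi

The suffix is conditioned by the last vowel: -nun when the last vowel of the stem is a rounded vowel (*zuruzo*, *daru*); -vi when the last vowel of the stem is an unrounded vowel (*uwiha*, *naspe*, *da*, *pari*).
Since the last vowel of *karu* is /u/ (a rounded vowel), it takes -nun, giving *karunun*.
Since the last vowel of *vibpi* is /i/ (an unrounded vowel), it takes -vi, giving *vibpivi*.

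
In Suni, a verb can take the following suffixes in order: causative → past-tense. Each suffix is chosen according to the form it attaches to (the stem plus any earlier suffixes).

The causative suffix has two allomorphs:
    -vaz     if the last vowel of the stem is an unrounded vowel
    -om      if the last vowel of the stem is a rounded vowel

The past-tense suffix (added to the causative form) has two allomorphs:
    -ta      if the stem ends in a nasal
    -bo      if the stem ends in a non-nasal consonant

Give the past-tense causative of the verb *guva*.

Since the last vowel of *guva* is /a/ (an unrounded vowel), it takes -vaz, giving *guvavaz*.
The causative form *guvavaz*: final consonant = /z/, non-nasal → -bo → *guvavazbo*.

guvavazbo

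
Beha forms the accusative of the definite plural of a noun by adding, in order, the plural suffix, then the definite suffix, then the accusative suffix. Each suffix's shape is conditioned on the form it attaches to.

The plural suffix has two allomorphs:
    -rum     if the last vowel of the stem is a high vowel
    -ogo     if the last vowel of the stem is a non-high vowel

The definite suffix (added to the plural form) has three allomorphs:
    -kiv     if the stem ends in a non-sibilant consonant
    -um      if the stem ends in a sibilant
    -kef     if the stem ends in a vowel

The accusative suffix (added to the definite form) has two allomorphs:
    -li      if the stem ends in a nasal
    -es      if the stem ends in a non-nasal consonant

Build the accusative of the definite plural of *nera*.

neraogokefes

Since the last vowel of *nera* is /a/ (a non-high vowel), it takes -ogo, giving *neraogo*.
The final sound of the plural form *neraogo* is /o/, which is a vowel, so the definite suffix is -kef, giving *neraogokef*.
The definite form *neraogokef*: final consonant = /f/, non-nasal → -es → *neraogokefes*.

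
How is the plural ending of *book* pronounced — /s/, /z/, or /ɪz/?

/s/

The stem *book* ends in a voiceless non-sibilant consonant.
The plural suffix surfaces as /ɪz/ after sibilants, /s/ after other voiceless consonants, and /z/ after other voiced sounds.
So the plural -s on *book* is pronounced /s/.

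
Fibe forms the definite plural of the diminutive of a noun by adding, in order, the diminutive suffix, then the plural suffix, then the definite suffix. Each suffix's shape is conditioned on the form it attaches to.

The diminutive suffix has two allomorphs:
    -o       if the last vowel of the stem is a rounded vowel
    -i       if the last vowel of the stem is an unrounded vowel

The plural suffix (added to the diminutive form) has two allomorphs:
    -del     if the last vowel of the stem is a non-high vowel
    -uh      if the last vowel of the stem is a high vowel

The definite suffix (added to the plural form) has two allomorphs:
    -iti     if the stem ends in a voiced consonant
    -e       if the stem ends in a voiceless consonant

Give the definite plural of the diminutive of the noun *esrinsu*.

esrinsuodeliti

The last vowel of *esrinsu* is /u/, which is a rounded vowel, so the diminutive suffix is -o, giving *esrinsuo*.
Since the last vowel of the diminutive form *esrinsuo* is /o/ (a non-high vowel), it takes -del, giving *esrinsuodel*.
Since the final consonant of the plural form *esrinsuodel* is /l/ (voiced), it takes -iti, giving *esrinsuodeliti*.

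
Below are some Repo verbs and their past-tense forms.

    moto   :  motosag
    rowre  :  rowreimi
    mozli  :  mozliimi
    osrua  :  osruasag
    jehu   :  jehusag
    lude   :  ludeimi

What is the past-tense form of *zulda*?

The pattern is front/back vowel harmony: -imi when the last vowel of the stem is a front vowel (*rowre*, *mozli*, *lude*); -sag when the last vowel of the stem is a back vowel (*moto*, *osrua*, *jehu*).
*zulda*: last vowel = /a/, a back vowel → -sag → *zuldasag*.

zuldasag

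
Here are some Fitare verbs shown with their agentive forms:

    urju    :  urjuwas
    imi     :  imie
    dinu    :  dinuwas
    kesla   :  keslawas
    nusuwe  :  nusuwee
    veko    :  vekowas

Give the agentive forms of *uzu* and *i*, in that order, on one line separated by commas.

uzuwas, ie

The pattern is front/back vowel harmony: -e when the last vowel of the stem is a front vowel (*imi*, *nusuwe*); -was when the last vowel of the stem is a back vowel (*urju*, *dinu*, *kesla*, *veko*).
*uzu*: last vowel = /u/, a back vowel → -was → *uzuwas*.
The last vowel of *i* is /i/, which is a front vowel, so the suffix is -e, giving *ie*.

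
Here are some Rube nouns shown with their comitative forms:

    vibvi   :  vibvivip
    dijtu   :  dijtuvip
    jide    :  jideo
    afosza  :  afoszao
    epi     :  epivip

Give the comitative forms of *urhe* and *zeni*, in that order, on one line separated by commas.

urheo, zenivip

The alternation tracks the last vowel of the stem — -vip when the last vowel of the stem is a high vowel (*vibvi*, *dijtu*, *epi*); -o when the last vowel of the stem is a non-high vowel (*jide*, *afosza*).
*urhe* — last vowel /e/ (a non-high vowel) → -o → *urheo*.
Since the last vowel of *zeni* is /i/ (a high vowel), it takes -vip, giving *zenivip*.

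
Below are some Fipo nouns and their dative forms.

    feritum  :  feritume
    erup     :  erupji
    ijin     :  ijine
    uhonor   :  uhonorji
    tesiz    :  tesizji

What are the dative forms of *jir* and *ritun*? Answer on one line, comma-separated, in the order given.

Looking at the final consonant of each stem: -e when the stem ends in a nasal (*feritum*, *ijin*); -ji when the stem ends in a non-nasal consonant (*erup*, *uhonor*, *tesiz*).
*jir* — final consonant /r/ (non-nasal) → -ji → *jirji*.
Since the final consonant of *ritun* is /n/ (a nasal), it takes -e, giving *ritune*.

jirji, ritune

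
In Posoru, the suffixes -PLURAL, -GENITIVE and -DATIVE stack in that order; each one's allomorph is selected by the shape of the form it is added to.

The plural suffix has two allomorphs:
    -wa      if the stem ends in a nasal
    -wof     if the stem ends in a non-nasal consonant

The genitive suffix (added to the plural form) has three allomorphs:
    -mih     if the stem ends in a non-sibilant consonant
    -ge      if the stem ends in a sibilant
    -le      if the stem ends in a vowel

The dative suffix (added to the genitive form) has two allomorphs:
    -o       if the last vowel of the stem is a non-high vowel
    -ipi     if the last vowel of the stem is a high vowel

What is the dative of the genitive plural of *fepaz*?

Since the final consonant of *fepaz* is /z/ (non-nasal), it takes -wof, giving *fepazwof*.
The final sound of the plural form *fepazwof* is /f/, which is a non-sibilant consonant, so the genitive suffix is -mih, giving *fepazwofmih*.
The genitive form *fepazwofmih*: last vowel = /i/, a high vowel → -ipi → *fepazwofmihipi*.

fepazwofmihipi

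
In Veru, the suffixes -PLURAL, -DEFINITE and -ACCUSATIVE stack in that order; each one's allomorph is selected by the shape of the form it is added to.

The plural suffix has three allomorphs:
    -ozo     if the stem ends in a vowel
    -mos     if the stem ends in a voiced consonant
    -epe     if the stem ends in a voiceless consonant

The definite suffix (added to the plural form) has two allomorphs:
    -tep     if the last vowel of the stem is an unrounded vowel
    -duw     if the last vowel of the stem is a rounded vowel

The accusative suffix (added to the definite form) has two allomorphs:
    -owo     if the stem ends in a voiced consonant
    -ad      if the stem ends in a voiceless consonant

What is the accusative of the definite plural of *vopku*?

*vopku* — final sound /u/ (a vowel) → -ozo → *vopkuozo*.
The plural form *vopkuozo*: last vowel = /o/, a rounded vowel → -duw → *vopkuozoduw*.
The definite form *vopkuozoduw*: final consonant = /w/, voiced → -owo → *vopkuozoduwowo*.

vopkuozoduwowo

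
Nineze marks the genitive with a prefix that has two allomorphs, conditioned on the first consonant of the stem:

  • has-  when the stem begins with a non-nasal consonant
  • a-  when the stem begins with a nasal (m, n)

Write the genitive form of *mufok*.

*mufok* — first consonant /m/ (a nasal) → a- → *amufok*.

amufok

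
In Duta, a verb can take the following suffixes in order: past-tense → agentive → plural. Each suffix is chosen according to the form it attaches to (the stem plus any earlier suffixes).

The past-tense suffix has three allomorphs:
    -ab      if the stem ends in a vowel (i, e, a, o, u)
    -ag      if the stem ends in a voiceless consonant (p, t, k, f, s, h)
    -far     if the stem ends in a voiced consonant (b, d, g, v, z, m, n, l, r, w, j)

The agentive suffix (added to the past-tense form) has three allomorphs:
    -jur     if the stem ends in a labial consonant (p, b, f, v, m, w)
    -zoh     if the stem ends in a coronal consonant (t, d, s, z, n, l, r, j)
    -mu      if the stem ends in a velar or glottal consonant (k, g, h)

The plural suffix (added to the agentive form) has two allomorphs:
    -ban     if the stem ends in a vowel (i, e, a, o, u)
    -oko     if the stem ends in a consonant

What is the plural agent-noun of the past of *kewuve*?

kewuveabjuroko

The final sound of *kewuve* is /e/, which is a vowel, so the past-tense suffix is -ab, giving *kewuveab*.
The final consonant of the past-tense form *kewuveab* is /b/, which is labial, so the agentive suffix is -jur, giving *kewuveabjur*.
The final sound of the agentive form *kewuveabjur* is /r/, which is a consonant, so the plural suffix is -oko, giving *kewuveabjuroko*.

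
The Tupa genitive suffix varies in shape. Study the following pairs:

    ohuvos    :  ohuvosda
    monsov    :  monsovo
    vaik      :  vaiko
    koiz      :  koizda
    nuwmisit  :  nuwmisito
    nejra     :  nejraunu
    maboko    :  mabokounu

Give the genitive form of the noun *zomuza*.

The pattern is sibilance of the final sound: -da when the stem ends in a sibilant (*ohuvos*, *koiz*); -o when the stem ends in a non-sibilant consonant (*monsov*, *vaik*, *nuwmisit*); -unu when the stem ends in a vowel (*nejra*, *maboko*).
*zomuza*: final sound = /a/, a vowel → -unu → *zomuzaunu*.

zomuzaunu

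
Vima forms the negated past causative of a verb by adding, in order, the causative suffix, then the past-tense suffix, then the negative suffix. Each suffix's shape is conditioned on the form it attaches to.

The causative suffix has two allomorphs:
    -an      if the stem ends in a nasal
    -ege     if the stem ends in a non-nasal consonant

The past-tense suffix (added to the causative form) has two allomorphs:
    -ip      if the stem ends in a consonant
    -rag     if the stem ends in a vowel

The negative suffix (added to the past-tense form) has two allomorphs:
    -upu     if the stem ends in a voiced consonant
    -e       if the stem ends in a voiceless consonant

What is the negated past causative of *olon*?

olonanipe

Since the final consonant of *olon* is /n/ (a nasal), it takes -an, giving *olonan*.
The causative form *olonan* — final sound /n/ (a consonant) → -ip → *olonanip*.
The past-tense form *olonanip* — final consonant /p/ (voiceless) → -e → *olonanipe*.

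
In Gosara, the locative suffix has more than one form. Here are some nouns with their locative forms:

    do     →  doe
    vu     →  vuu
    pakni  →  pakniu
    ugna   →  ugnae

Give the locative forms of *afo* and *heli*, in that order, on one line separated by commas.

afoe, heliu

The suffix is conditioned by the last vowel: -u when the last vowel of the stem is a high vowel (*vu*, *pakni*); -e when the last vowel of the stem is a non-high vowel (*do*, *ugna*).
*afo* — last vowel /o/ (a non-high vowel) → -e → *afoe*.
Since the last vowel of *heli* is /i/ (a high vowel), it takes -u, giving *heliu*.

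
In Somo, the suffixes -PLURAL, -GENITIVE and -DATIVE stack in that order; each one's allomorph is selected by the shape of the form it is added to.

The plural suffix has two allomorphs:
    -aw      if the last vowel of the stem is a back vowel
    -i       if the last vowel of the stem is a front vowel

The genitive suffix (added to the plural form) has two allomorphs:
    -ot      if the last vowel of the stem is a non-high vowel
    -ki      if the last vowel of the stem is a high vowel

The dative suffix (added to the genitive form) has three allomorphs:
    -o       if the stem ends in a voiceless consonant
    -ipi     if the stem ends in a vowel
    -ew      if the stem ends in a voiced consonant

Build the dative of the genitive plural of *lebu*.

*lebu* — last vowel /u/ (a back vowel) → -aw → *lebuaw*.
The last vowel of the plural form *lebuaw* is /a/, which is a non-high vowel, so the genitive suffix is -ot, giving *lebuawot*.
The genitive form *lebuawot* — final sound /t/ (a voiceless consonant) → -o → *lebuawoto*.

lebuawoto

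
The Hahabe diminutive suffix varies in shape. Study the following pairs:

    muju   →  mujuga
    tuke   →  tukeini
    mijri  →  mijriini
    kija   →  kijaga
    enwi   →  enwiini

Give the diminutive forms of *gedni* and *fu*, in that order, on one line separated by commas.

The suffix is conditioned by the last vowel: -ini when the last vowel of the stem is a front vowel (*tuke*, *mijri*, *enwi*); -ga when the last vowel of the stem is a back vowel (*muju*, *kija*).
Since the last vowel of *gedni* is /i/ (a front vowel), it takes -ini, giving *gedniini*.
*fu* — last vowel /u/ (a back vowel) → -ga → *fuga*.

gedniini, fuga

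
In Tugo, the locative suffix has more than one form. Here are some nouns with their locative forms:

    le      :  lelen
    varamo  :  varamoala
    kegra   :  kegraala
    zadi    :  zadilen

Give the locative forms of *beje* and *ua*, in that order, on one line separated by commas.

bejelen, uaala

Looking at the last vowel of each stem: -len when the last vowel of the stem is a front vowel (*le*, *zadi*); -ala when the last vowel of the stem is a back vowel (*varamo*, *kegra*).
The last vowel of *beje* is /e/, which is a front vowel, so the suffix is -len, giving *bejelen*.
*ua*: last vowel = /a/, a back vowel → -ala → *uaala*.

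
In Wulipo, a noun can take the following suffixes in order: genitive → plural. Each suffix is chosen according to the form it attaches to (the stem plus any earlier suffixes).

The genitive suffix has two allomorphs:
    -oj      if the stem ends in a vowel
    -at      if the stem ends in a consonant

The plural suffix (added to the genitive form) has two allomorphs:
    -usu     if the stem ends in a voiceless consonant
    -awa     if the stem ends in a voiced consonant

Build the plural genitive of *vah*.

vahatusu

*vah* — final sound /h/ (a consonant) → -at → *vahat*.
The genitive form *vahat*: final consonant = /t/, voiceless → -usu → *vahatusu*.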